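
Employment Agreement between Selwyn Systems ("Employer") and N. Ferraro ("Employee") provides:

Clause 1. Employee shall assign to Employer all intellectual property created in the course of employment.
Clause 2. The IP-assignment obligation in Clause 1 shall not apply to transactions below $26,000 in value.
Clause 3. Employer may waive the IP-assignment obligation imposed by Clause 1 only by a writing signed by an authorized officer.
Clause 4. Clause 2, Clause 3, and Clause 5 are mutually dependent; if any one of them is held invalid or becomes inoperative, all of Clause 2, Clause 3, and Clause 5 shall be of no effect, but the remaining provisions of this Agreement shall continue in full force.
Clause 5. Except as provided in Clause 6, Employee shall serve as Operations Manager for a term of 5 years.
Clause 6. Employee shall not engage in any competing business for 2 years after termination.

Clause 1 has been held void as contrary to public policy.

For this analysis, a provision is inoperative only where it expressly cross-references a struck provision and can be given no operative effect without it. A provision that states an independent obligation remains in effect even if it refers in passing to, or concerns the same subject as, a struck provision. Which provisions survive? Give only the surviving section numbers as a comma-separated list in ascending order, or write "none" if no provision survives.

4, 6

Clause 1 is struck. Clause 2 does nothing except set the carve-out from the IP-assignment obligation by reference to Clause 1; with Clause 1 gone it has no independent effect and is inoperative. Clause 3 operates only by reference to Clause 1, so it falls with Clause 1. Clause 4 declares Clause 2, Clause 3, and Clause 5 mutually dependent; since one of them has fallen, all of them are of no effect. That brings down Clause 5 as well. The remainder continues in force under Clause 4. The provisions still in force are Clause 4 and Clause 6.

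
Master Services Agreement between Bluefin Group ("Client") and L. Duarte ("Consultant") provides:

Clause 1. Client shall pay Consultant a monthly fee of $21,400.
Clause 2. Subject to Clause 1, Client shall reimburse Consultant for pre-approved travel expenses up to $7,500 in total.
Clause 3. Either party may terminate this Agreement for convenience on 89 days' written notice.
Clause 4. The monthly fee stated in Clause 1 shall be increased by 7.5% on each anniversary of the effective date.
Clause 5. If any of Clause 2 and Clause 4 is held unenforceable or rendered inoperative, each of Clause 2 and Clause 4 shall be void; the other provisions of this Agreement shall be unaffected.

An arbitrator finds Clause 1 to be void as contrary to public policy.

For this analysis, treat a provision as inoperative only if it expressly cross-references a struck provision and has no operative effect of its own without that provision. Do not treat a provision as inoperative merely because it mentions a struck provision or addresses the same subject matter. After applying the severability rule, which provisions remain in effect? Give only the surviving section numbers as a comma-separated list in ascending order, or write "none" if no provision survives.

Clause 1 is struck. Clause 4 operates only by reference to Clause 1, so it falls with Clause 1. Clause 5 declares Clause 2 and Clause 4 mutually dependent; since one of them has fallen, all of them are of no effect. That brings down Clause 2 as well. The remainder continues in force under Clause 5. The provisions still in force are Clause 3 and Clause 5.

3, 5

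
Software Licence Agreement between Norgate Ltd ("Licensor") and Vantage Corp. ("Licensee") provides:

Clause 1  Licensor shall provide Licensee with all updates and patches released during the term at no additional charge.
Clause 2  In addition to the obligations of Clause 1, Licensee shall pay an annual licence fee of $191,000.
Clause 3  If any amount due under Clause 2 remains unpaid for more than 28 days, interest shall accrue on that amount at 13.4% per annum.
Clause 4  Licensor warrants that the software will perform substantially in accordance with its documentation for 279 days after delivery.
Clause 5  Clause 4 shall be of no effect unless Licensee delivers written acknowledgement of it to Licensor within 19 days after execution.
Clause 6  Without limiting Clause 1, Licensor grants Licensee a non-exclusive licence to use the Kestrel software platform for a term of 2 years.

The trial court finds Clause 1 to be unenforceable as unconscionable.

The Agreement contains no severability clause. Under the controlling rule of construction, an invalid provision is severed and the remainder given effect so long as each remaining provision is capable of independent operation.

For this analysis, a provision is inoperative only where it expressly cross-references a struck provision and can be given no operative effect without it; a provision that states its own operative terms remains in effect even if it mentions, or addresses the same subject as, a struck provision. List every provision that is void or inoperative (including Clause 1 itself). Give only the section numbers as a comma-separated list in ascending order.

1

Clause 1 is struck. Although Clause 2 refers to Clause 1, its operative terms do not depend on Clause 1, so it remains in effect. Clause 6 mentions Clause 1 but its own obligation stands independently of Clause 1, so Clause 6 is not affected. Nothing else in the Agreement is defined by reference to Clause 1. Under the stated default rule, only provisions that cannot operate independently fall away; the rest are enforced. Clause 2, Clause 3, Clause 4, Clause 5, and Clause 6 remain in effect.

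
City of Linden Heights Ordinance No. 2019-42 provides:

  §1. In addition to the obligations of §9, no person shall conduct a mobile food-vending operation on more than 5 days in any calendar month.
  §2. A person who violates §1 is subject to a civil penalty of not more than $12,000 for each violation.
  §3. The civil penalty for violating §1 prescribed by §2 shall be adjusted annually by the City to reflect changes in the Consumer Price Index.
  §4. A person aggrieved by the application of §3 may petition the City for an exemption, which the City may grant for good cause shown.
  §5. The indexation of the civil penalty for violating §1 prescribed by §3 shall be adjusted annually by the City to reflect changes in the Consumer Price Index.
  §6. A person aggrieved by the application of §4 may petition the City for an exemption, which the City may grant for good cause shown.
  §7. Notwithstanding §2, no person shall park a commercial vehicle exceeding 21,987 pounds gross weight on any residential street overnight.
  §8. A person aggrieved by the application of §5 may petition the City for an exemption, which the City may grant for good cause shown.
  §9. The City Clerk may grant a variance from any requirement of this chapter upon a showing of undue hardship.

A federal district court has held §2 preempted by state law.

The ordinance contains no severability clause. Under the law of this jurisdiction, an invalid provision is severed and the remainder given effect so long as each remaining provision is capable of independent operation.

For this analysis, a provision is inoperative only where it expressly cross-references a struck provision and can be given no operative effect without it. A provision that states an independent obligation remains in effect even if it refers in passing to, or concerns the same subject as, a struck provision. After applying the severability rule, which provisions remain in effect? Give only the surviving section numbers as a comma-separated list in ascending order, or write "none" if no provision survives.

1, 7, 9

§2 is struck. §3 does nothing except set the indexation of the civil penalty for violating §1 by reference to §2; with §2 gone it has no independent effect and is inoperative. §4 has no operative effect of its own apart from §3 and is therefore inoperative. §5 does nothing except set the indexation of the indexation of the civil penalty for violating §1 by reference to §3; with §3 gone it has no independent effect and is inoperative. §6 merely fixes the exemption procedure for §4; with §4 gone it has nothing to operate on and falls away. §8 operates only by reference to §5, so it falls with §5. §7 mentions §2 but its own obligation stands independently of §2, so §7 is not affected. Under the stated default rule, only provisions that cannot operate independently fall away; the rest are enforced. The provisions still in force are §1, §7, and §9.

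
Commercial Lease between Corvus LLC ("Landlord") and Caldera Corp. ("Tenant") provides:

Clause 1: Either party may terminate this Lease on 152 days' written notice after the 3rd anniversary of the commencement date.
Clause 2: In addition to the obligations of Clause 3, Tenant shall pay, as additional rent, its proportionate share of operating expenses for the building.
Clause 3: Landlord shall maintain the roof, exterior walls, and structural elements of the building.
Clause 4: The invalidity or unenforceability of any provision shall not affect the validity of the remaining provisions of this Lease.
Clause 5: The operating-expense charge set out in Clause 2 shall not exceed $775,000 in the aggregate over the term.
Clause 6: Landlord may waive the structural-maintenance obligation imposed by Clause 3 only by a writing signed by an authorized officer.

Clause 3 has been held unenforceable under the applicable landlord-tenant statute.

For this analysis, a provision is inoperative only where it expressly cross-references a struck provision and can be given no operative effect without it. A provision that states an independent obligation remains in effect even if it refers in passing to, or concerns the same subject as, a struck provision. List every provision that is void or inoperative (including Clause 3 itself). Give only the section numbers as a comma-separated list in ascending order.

3, 6

Clause 3 is struck. The only function of Clause 6 is the waiver condition for Clause 3, so it cannot stand once Clause 3 is removed. Clause 2 mentions Clause 3 but its own obligation stands independently of Clause 3, so Clause 2 is not affected. Under the severability clause in Clause 4, the remaining provisions continue in force. That leaves Clause 1, Clause 2, Clause 4, and Clause 5 in effect.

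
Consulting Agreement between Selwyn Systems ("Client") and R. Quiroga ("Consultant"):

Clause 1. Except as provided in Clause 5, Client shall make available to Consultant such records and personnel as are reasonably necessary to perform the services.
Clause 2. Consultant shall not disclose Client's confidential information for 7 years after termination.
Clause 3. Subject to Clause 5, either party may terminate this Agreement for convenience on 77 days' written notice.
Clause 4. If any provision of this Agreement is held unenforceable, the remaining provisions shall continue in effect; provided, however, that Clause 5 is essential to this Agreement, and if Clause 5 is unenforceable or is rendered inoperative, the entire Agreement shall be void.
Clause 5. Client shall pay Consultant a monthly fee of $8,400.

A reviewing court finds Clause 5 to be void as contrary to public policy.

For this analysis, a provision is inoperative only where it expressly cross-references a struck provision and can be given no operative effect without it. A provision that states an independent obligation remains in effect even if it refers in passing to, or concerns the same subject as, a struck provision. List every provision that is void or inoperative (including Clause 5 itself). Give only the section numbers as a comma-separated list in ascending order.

Clause 5 is struck. No other provision's operative terms depend on Clause 5. Clause 4 makes Clause 5 an essential term, and Clause 5 is the provision held invalid; under Clause 4, the entire Agreement is therefore void. No provision of the Agreement survives.

1, 2, 3, 4, 5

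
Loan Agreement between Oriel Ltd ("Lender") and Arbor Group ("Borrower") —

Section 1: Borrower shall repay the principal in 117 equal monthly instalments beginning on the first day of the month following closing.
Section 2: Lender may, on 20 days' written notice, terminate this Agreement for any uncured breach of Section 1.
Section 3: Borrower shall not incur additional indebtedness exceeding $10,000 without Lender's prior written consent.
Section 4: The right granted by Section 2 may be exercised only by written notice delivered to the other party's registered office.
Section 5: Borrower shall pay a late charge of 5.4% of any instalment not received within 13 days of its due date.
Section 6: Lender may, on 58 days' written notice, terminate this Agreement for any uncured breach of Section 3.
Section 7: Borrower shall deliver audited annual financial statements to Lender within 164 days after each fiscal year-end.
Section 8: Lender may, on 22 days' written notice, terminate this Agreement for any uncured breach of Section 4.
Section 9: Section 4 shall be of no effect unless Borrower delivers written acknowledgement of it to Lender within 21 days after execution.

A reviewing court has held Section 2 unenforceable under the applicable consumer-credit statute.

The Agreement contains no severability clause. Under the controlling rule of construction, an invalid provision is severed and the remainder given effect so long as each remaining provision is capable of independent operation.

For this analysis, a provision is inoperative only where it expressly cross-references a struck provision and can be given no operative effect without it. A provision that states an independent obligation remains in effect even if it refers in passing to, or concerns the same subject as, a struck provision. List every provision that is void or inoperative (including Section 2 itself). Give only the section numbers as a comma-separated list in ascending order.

2, 4, 8, 9

Section 2 is struck. The only function of Section 4 is the notice requirement for Section 2, so it cannot stand once Section 2 is removed. Section 8 has no operative effect of its own apart from Section 4 and is therefore inoperative. Section 9 has no operative effect of its own apart from Section 4 and is therefore inoperative. With no severability clause, the stated default rule severs what cannot stand and enforces each remaining provision that can operate on its own. That leaves Section 1, Section 3, Section 5, Section 6, and Section 7 in effect.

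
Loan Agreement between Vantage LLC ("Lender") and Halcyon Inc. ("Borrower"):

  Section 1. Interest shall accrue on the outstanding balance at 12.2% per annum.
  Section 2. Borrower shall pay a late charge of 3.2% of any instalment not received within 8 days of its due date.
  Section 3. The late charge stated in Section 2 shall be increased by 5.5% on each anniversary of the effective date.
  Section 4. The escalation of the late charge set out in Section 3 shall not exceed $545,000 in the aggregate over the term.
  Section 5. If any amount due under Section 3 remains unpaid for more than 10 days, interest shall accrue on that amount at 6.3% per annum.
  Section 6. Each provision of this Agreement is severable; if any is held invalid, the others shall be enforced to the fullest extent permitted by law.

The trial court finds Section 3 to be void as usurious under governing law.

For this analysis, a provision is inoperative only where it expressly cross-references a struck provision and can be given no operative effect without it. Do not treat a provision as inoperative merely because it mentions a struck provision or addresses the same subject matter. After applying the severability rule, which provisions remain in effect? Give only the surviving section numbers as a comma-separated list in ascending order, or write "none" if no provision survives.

Section 3 is struck. Section 4 operates only by reference to Section 3, so it falls with Section 3. Section 5 does nothing except set the default interest on the escalation of the late charge by reference to Section 3; with Section 3 gone it has no independent effect and is inoperative. Section 6 is a severability clause and preserves every provision that can still be given independent effect. The provisions still in force are Section 1, Section 2, and Section 6.

1, 2, 6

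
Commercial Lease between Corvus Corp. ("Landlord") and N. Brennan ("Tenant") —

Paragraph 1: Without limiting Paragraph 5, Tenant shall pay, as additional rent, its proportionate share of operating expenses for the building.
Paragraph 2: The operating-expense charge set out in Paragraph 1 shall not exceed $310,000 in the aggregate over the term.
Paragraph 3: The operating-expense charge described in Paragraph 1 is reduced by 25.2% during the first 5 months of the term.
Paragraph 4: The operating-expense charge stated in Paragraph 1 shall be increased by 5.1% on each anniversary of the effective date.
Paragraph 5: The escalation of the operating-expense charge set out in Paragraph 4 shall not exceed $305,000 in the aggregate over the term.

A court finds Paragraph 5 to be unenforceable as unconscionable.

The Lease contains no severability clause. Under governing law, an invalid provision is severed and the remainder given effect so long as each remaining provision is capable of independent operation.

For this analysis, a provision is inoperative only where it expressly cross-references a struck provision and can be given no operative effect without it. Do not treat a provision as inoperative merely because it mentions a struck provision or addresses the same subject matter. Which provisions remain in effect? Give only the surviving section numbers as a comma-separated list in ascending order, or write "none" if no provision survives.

1, 2, 3, 4

Paragraph 5 is struck. Although Paragraph 1 refers to Paragraph 5, its operative terms do not depend on Paragraph 5, so it remains in effect. No other provision's operative terms depend on Paragraph 5. With no severability clause, the stated default rule severs what cannot stand and enforces each remaining provision that can operate on its own. Paragraph 1, Paragraph 2, Paragraph 3, and Paragraph 4 remain in effect.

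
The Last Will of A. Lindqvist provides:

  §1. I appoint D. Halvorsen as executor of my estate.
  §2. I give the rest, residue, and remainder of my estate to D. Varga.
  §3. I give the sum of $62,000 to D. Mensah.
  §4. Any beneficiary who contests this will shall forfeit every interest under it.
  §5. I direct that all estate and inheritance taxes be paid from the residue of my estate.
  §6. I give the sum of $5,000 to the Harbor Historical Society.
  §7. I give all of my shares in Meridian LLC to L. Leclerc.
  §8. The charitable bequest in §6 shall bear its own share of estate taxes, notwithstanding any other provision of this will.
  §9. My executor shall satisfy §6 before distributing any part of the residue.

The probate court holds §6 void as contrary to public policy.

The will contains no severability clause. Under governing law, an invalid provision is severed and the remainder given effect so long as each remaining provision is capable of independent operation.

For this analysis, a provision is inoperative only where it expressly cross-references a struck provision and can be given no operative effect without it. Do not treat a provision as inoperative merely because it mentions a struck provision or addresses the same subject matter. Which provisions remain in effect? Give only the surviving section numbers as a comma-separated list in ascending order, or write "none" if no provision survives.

§6 is struck. §8 has no operative effect of its own apart from §6 and is therefore inoperative. §9 merely fixes the priority direction for §6; with §6 gone it has nothing to operate on and falls away. Under the stated default rule, only provisions that cannot operate independently fall away; the rest are enforced. The provisions still in force are §1, §2, §3, §4, §5, and §7.

1, 2, 3, 4, 5, 7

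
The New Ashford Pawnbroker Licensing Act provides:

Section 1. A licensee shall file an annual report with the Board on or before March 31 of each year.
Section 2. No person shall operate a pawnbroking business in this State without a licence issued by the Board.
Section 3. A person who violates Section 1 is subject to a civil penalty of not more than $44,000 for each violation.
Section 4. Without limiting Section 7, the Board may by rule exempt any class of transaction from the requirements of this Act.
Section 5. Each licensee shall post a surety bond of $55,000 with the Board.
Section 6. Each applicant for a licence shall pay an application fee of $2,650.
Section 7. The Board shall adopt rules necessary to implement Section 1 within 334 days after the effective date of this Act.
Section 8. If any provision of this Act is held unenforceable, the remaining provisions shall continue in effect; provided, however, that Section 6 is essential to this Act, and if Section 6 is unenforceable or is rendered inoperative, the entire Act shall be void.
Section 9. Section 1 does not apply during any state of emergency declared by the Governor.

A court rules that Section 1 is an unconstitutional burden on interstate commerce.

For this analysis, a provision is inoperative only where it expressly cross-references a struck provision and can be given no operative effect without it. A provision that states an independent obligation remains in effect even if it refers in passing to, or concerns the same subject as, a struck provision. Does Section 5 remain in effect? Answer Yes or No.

Section 1 is struck. Section 3 merely fixes the civil penalty for violating Section 1; with Section 1 gone it has nothing to operate on and falls away. Section 7 merely fixes the rulemaking mandate for Section 1; with Section 1 gone it has nothing to operate on and falls away. Section 9 has no operative effect of its own apart from Section 1 and is therefore inoperative. Although Section 4 refers to Section 7, its operative terms do not depend on Section 7, so it remains in effect. Section 8 makes Section 6 an essential term, but Section 6 is unaffected, so the severability proviso in Section 8 preserves the remaining provisions. The provisions still in force are Section 2, Section 4, Section 5, Section 6, and Section 8. Section 5 is among the surviving provisions, so the answer is yes.

Yes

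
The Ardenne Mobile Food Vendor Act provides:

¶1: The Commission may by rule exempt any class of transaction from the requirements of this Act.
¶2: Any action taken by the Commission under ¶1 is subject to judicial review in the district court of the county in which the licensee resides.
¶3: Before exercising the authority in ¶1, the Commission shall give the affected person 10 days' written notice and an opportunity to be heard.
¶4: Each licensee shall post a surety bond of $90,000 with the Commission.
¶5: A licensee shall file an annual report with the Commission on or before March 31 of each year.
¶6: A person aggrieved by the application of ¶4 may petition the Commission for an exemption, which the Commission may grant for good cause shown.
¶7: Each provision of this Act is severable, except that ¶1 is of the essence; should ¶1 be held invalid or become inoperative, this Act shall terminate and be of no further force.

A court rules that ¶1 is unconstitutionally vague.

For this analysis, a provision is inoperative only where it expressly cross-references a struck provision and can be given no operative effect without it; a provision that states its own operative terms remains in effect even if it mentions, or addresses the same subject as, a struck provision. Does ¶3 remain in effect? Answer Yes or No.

¶1 is struck. ¶2 has no operative effect of its own apart from ¶1 and is therefore inoperative. ¶3 operates only by reference to ¶1, so it falls with ¶1. ¶7 makes ¶1 an essential term, and ¶1 is the provision held invalid; under ¶7, the entire Act is therefore void. No provision of the Act survives. ¶3 is among the inoperative provisions, so the answer is no.

No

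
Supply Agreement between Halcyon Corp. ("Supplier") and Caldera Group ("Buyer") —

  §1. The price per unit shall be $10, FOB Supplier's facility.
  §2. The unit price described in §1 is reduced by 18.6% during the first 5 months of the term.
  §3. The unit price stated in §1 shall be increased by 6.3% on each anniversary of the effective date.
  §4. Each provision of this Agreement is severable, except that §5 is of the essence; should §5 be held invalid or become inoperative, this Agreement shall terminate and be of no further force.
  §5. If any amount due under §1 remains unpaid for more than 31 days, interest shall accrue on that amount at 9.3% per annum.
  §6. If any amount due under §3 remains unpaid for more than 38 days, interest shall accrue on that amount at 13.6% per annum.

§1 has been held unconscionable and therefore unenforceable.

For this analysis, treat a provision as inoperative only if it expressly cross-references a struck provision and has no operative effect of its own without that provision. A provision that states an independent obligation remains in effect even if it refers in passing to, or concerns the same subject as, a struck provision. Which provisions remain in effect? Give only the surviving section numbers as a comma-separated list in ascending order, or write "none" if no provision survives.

none

§1 is struck. §2 has no operative effect of its own apart from §1 and is therefore inoperative. The whole of §3 is the escalation of the unit price, defined by reference to §1, so §3 cannot stand once §1 is removed. §5 has no operative effect of its own apart from §1 and is therefore inoperative. §6 has no operative effect of its own apart from §3 and is therefore inoperative. §4 makes §5 an essential term, and §5 has been rendered inoperative by the cascade; under §4, the entire Agreement is therefore void. No provision of the Agreement survives.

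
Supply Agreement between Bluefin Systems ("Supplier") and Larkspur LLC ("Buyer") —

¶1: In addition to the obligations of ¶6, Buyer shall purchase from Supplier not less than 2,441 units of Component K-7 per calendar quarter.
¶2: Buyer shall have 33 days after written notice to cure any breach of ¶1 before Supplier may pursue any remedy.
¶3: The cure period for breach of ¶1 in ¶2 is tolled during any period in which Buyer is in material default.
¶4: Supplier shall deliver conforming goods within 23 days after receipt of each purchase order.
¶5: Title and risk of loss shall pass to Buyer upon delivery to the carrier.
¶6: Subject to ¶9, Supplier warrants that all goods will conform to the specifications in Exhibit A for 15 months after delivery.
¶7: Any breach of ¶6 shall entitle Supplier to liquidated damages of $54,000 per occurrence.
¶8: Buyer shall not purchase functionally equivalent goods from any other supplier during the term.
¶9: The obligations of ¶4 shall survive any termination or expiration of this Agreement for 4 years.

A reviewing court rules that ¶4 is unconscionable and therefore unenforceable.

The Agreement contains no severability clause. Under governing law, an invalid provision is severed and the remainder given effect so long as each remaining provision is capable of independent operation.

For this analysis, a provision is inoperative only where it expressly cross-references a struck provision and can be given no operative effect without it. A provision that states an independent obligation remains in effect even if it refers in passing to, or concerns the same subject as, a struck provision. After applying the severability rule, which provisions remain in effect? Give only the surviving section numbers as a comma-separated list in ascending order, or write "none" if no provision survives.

1, 2, 3, 5, 6, 7, 8

¶4 is struck. ¶9 operates only by reference to ¶4, so it falls with ¶4. Although ¶6 refers to ¶9, its operative terms do not depend on ¶9, so it remains in effect. Under the stated default rule, only provisions that cannot operate independently fall away; the rest are enforced. The provisions still in force are ¶1, ¶2, ¶3, ¶5, ¶6, ¶7, and ¶8.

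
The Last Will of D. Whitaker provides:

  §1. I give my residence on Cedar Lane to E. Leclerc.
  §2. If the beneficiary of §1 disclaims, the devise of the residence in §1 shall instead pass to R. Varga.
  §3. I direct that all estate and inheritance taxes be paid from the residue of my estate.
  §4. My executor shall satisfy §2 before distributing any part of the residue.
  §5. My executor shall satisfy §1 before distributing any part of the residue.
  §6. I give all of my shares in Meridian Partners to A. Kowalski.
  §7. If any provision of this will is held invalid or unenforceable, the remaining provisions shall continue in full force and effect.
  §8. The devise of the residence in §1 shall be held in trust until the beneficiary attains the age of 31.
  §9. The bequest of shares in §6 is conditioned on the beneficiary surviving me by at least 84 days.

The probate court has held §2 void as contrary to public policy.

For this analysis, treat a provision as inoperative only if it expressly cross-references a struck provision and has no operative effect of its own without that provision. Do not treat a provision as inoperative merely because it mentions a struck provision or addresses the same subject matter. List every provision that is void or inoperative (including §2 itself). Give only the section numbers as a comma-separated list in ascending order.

§2 is struck. §4 merely fixes the priority direction for §2; with §2 gone it has nothing to operate on and falls away. §7 is a severability clause and preserves every provision that can still be given independent effect. §1, §3, §5, §6, §7, §8, and §9 remain in effect.

2, 4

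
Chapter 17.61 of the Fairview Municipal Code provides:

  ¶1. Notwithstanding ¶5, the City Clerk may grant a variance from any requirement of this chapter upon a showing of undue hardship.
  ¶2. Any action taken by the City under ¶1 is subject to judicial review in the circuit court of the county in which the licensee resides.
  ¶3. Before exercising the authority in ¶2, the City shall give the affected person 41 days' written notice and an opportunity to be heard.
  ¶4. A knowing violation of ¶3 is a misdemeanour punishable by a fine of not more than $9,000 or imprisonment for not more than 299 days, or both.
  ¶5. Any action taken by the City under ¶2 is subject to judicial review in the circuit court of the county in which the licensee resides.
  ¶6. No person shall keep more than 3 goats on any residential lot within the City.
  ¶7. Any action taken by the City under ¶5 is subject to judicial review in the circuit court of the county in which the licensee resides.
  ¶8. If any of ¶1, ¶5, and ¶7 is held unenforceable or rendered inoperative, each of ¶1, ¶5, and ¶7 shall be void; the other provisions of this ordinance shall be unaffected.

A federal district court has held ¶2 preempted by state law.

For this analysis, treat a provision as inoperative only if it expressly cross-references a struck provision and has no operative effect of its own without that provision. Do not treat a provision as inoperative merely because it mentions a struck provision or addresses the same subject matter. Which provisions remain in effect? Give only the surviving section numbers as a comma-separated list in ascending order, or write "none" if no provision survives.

¶2 is struck. ¶3 operates only by reference to ¶2, so it falls with ¶2. ¶5 operates only by reference to ¶2, so it falls with ¶2. The only function of ¶4 is the criminal penalty for violating ¶3, so it cannot stand once ¶3 is removed. The only function of ¶7 is the judicial-review right for ¶5, so it cannot stand once ¶5 is removed. ¶8 declares ¶1, ¶5, and ¶7 mutually dependent; since one of them has fallen, all of them are of no effect. That brings down ¶1 as well. The remainder continues in force under ¶8. The provisions still in force are ¶6 and ¶8.

6, 8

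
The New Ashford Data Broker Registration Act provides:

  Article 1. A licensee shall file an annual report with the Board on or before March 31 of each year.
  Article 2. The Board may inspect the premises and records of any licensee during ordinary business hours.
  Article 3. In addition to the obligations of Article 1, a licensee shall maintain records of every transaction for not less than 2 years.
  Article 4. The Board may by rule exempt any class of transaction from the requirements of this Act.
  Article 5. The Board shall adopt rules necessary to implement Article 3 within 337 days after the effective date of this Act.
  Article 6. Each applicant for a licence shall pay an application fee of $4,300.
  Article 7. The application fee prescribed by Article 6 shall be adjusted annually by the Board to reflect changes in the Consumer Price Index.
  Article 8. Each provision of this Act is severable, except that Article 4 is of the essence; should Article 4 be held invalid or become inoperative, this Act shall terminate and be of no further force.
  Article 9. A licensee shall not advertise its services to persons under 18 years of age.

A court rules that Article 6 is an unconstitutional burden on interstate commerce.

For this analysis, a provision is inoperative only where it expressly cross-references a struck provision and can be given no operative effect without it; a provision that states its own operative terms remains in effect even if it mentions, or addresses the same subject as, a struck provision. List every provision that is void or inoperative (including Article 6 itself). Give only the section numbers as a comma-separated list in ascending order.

6, 7

Article 6 is struck. Article 7 does nothing except set the indexation of the application fee by reference to Article 6; with Article 6 gone it has no independent effect and is inoperative. Article 8 makes Article 4 an essential term, but Article 4 is unaffected, so the severability proviso in Article 8 preserves the remaining provisions. The provisions still in force are Article 1, Article 2, Article 3, Article 4, Article 5, Article 8, and Article 9.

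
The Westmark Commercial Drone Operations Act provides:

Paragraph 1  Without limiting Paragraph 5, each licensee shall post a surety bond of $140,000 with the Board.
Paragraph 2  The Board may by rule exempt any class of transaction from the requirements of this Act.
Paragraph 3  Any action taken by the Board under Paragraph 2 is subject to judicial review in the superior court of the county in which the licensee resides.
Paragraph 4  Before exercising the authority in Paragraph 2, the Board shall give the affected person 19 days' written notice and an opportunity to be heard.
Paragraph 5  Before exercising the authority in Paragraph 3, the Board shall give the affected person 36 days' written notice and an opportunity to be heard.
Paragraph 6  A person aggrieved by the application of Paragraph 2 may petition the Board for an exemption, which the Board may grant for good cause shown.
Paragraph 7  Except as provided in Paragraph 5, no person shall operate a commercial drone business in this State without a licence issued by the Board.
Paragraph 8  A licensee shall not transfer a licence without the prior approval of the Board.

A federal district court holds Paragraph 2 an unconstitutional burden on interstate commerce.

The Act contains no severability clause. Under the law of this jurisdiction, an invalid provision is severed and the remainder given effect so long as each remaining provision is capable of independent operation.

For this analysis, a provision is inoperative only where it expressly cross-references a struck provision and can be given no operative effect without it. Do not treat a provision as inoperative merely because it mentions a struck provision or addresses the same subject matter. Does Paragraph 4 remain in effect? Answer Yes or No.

No

Paragraph 2 is struck. The only function of Paragraph 3 is the judicial-review right for Paragraph 2, so it cannot stand once Paragraph 2 is removed. Paragraph 4 merely fixes the notice-and-hearing requirement for Paragraph 2; with Paragraph 2 gone it has nothing to operate on and falls away. Paragraph 6 merely fixes the exemption procedure for Paragraph 2; with Paragraph 2 gone it has nothing to operate on and falls away. The only function of Paragraph 5 is the notice-and-hearing requirement for Paragraph 3, so it cannot stand once Paragraph 3 is removed. Although Paragraph 7 refers to Paragraph 5, its operative terms do not depend on Paragraph 5, so it remains in effect. Although Paragraph 1 refers to Paragraph 5, its operative terms do not depend on Paragraph 5, so it remains in effect. With no severability clause, the stated default rule severs what cannot stand and enforces each remaining provision that can operate on its own. The provisions still in force are Paragraph 1, Paragraph 7, and Paragraph 8. Paragraph 4 is among the inoperative provisions, so the answer is no.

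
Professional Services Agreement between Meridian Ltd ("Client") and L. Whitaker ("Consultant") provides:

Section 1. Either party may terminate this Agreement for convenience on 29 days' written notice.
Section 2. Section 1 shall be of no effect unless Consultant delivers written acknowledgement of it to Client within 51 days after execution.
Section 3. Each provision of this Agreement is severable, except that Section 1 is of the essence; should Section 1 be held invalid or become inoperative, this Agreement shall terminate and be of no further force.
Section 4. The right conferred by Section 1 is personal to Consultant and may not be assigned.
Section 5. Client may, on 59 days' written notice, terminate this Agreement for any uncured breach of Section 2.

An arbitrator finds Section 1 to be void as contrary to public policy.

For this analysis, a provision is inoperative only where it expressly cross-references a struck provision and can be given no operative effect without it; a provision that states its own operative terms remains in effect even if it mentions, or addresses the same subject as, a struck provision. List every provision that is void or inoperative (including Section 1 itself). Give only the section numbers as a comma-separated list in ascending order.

Section 1 is struck. Section 2 merely fixes the acknowledgement condition for Section 1; with Section 1 gone it has nothing to operate on and falls away. Section 4 has no operative effect of its own apart from Section 1 and is therefore inoperative. The only function of Section 5 is the termination right for breach of Section 2, so it cannot stand once Section 2 is removed. Section 3 makes Section 1 an essential term, and Section 1 is the provision held invalid; under Section 3, the entire Agreement is therefore void. No provision of the Agreement survives.

1, 2, 3, 4, 5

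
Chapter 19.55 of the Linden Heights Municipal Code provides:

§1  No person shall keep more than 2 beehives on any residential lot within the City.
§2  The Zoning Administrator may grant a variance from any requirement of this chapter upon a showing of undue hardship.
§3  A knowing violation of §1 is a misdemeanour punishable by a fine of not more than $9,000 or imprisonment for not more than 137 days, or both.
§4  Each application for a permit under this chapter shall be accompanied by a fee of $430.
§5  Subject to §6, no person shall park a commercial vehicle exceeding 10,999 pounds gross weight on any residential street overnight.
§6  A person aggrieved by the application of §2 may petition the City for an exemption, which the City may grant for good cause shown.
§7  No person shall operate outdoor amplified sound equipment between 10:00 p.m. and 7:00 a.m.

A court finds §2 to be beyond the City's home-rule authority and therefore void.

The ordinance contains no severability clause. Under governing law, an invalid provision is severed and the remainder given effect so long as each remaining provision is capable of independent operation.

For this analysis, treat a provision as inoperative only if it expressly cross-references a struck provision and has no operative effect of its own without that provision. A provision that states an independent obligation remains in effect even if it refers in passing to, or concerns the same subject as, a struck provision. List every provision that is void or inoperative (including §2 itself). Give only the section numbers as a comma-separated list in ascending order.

§2 is struck. The only function of §6 is the exemption procedure for §2, so it cannot stand once §2 is removed. Although §5 refers to §6, its operative terms do not depend on §6, so it remains in effect. With no severability clause, the stated default rule severs what cannot stand and enforces each remaining provision that can operate on its own. The provisions still in force are §1, §3, §4, §5, and §7.

2, 6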